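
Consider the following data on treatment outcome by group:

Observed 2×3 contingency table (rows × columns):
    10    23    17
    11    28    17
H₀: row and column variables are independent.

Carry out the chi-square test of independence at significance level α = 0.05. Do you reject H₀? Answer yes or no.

Row totals [50, 56], col totals [21, 51, 34], n=106
χ² = (10−9.91)²/9.91 + (23−24.06)²/24.06 + (17−16.04)²/16.04 + (11−11.09)²/11.09 + (28−26.94)²/26.94 + (17−17.96)²/17.96 = 0.1988
df = 2
p-value (upper-tail) = 0.90537
At α=0.05: p ≥ α → fail to reject H₀

reject H₀: no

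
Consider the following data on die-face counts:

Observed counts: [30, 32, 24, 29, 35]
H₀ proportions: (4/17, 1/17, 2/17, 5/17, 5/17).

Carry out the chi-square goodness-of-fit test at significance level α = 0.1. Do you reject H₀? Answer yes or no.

n = 150; E_i = n·p_i = [35.29, 8.82, 17.65, 44.12, 44.12]
χ² = (30−35.29)²/35.29 + (32−8.82)²/8.82 + (24−17.65)²/17.65 + (29−44.12)²/44.12 + (35−44.12)²/44.12 = 71.0227
df = 4
p-value (upper-tail) = 0.00000
At α=0.1: p < α → reject H₀

reject H₀: yes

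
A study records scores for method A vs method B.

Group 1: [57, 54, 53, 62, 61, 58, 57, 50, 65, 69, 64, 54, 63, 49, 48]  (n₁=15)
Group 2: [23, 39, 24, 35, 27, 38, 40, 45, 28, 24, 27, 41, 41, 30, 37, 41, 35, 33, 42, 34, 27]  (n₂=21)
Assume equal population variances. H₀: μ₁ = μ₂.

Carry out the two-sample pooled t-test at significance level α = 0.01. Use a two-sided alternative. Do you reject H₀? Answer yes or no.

reject H₀: yes

x̄₁=57.600, s₁=6.311, n₁=15
x̄₂=33.857, s₂=6.858, n₂=21
s_p² = [14·6.311² + 20·6.858²]/34 = 44.0639
SE = √(s_p²·(1/15+1/21)) = 2.2441
t = (57.600−33.857)/2.2441 = 10.5802
df = 34
p-value (two-sided) = 0.00000
At α=0.01: p < α → reject H₀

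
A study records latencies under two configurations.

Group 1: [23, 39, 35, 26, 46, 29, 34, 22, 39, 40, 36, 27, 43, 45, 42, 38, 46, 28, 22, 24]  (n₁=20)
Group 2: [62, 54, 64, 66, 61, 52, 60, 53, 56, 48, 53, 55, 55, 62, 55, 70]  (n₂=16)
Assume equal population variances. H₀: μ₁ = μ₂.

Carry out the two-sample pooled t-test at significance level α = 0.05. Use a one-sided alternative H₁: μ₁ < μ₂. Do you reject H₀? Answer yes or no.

reject H₀: yes

x̄₁=34.200, s₁=8.408, n₁=20
x̄₂=57.875, s₂=5.898, n₂=16
s_p² = [19·8.408² + 15·5.898²]/34 = 54.8515
SE = √(s_p²·(1/20+1/16)) = 2.4841
t = (34.200−57.875)/2.4841 = -9.5306
df = 34
p-value (one-sided, H₁ less) = 0.00000
At α=0.05: p < α → reject H₀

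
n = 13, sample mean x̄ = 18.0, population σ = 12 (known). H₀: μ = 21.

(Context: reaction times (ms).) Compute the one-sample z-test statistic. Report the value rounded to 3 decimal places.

SE = σ/√n = 12/√13 = 3.3282
z = (x̄−μ₀)/SE = (18.0−21)/3.3282 = -0.9014

test statistic = -0.901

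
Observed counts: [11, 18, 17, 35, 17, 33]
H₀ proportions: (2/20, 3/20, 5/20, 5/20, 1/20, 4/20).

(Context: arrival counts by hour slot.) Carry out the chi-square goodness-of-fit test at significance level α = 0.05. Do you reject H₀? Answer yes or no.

n = 131; E_i = n·p_i = [13.10, 19.65, 32.75, 32.75, 6.55, 26.20]
χ² = (11−13.10)²/13.10 + (18−19.65)²/19.65 + (17−32.75)²/32.75 + (35−32.75)²/32.75 + (17−6.55)²/6.55 + (33−26.20)²/26.20 = 26.6412
df = 5
p-value (upper-tail) = 0.00007
At α=0.05: p < α → reject H₀

reject H₀: yes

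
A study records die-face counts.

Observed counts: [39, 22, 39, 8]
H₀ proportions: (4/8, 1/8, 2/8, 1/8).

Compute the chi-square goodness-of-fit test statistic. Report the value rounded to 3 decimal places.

n = 108; E_i = n·p_i = [54.00, 13.50, 27.00, 13.50]
χ² = (39−54.00)²/54.00 + (22−13.50)²/13.50 + (39−27.00)²/27.00 + (8−13.50)²/13.50 = 17.0926
df = 3

test statistic = 17.093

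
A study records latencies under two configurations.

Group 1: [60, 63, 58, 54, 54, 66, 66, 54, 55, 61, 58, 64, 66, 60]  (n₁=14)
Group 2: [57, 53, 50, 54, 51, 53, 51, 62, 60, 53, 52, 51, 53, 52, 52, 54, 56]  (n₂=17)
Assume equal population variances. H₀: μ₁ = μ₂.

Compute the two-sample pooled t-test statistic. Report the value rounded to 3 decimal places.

x̄₁=59.929, s₁=4.599, n₁=14
x̄₂=53.765, s₂=3.270, n₂=17
s_p² = [13·4.599² + 16·3.270²]/29 = 15.3789
SE = √(s_p²·(1/14+1/17)) = 1.4153
t = (59.929−53.765)/1.4153 = 4.3551
df = 29

test statistic = 4.355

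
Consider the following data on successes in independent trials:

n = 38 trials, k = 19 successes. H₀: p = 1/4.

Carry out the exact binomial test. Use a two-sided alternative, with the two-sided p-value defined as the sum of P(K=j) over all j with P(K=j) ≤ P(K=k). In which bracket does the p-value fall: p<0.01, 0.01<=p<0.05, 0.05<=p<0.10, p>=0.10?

p-value bracket: p<0.01

Exact binomial: n=38, k=19, p₀=1/4=0.2500
P(X=j) = C(n,j)·p₀^j·(1−p₀)^(n−j); p = Σ P(X=j) over j with P(X=j) ≤ P(X=19)
p-value (two-sided) = 0.00103
→ bracket: p<0.01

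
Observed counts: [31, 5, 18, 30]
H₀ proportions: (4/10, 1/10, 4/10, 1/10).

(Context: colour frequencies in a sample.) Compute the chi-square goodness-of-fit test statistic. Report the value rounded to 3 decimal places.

n = 84; E_i = n·p_i = [33.60, 8.40, 33.60, 8.40]
χ² = (31−33.60)²/33.60 + (5−8.40)²/8.40 + (18−33.60)²/33.60 + (30−8.40)²/8.40 = 64.3631
df = 3

test statistic = 64.363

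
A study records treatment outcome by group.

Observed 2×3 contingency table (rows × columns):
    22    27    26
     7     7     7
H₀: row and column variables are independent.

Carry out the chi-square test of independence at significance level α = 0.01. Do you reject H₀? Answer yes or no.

Row totals [75, 21], col totals [29, 34, 33], n=96
χ² = (22−22.66)²/22.66 + (27−26.56)²/26.56 + (26−25.78)²/25.78 + (7−6.34)²/6.34 + (7−7.44)²/7.44 + (7−7.22)²/7.22 = 0.1283
df = 2
p-value (upper-tail) = 0.93785
At α=0.01: p ≥ α → fail to reject H₀

reject H₀: no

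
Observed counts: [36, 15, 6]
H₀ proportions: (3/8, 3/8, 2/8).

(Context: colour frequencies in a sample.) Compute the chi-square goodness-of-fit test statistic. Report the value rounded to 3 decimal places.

test statistic = 16.684

n = 57; E_i = n·p_i = [21.38, 21.38, 14.25]
χ² = (36−21.38)²/21.38 + (15−21.38)²/21.38 + (6−14.25)²/14.25 = 16.6842
df = 2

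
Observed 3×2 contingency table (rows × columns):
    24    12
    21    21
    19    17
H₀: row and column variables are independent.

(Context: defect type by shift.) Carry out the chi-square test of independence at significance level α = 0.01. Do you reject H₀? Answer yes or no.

reject H₀: no

Row totals [36, 42, 36], col totals [64, 50], n=114
χ² = (24−20.21)²/20.21 + (12−15.79)²/15.79 + (21−23.58)²/23.58 + (21−18.42)²/18.42 + (19−20.21)²/20.21 + (17−15.79)²/15.79 = 2.4284
df = 2
p-value (upper-tail) = 0.29694
At α=0.01: p ≥ α → fail to reject H₀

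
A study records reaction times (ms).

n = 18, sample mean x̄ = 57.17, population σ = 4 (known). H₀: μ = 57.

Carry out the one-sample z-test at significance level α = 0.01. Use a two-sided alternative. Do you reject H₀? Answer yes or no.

reject H₀: no

SE = σ/√n = 4/√18 = 0.9428
z = (x̄−μ₀)/SE = (57.17−57)/0.9428 = 0.1803
p-value (two-sided) = 0.85691
At α=0.01: p ≥ α → fail to reject H₀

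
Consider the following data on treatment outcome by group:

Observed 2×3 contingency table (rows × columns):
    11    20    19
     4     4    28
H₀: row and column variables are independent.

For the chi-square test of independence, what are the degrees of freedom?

degrees of freedom = 2

df = (r−1)(c−1) = (2−1)·(3−1) = 2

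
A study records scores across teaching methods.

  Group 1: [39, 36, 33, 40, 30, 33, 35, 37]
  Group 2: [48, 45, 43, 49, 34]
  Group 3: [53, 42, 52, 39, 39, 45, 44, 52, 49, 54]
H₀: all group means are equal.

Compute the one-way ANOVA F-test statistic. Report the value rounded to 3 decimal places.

test statistic = 11.537

Group means [35.38, 43.80, 46.90], grand mean 42.217
SSB = Σnᵢ(x̄ᵢ−x̄)² = 606.338; SSW = ΣΣ(x−x̄ᵢ)² = 525.575
MSB = 606.338/2 = 303.1690; MSW = 525.575/20 = 26.2788
F = MSB/MSW = 11.5367
df = (2, 20)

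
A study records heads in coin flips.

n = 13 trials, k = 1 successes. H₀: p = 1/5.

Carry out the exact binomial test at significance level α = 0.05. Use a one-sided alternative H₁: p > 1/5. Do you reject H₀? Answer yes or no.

reject H₀: no

Exact binomial: n=13, k=1, p₀=1/5=0.2000
P(X≥1) from Σ C(n,i)·p₀^i·(1−p₀)^(n−i)
p-value (one-sided, H₁ greater) = 0.94502
At α=0.05: p ≥ α → fail to reject H₀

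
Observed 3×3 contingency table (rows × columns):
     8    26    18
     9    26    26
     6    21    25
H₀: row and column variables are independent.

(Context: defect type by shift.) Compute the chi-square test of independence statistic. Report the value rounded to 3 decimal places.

Row totals [52, 61, 52], col totals [23, 73, 69], n=165
χ² = (8−7.25)²/7.25 + (26−23.01)²/23.01 + (18−21.75)²/21.75 + (9−8.50)²/8.50 + (26−26.99)²/26.99 + (26−25.51)²/25.51 + (6−7.25)²/7.25 + (21−23.01)²/23.01 + (25−21.75)²/21.75 = 2.0644
df = 4

test statistic = 2.064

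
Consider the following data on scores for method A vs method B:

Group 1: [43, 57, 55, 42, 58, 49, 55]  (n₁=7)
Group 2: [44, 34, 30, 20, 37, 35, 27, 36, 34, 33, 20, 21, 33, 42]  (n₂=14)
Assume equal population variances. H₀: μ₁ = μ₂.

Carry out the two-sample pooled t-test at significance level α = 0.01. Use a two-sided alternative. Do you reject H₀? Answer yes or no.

reject H₀: yes

x̄₁=51.286, s₁=6.651, n₁=7
x̄₂=31.857, s₂=7.553, n₂=14
s_p² = [6·6.651² + 13·7.553²]/19 = 53.0075
SE = √(s_p²·(1/7+1/14)) = 3.3703
t = (51.286−31.857)/3.3703 = 5.7647
df = 19
p-value (two-sided) = 0.00001
At α=0.01: p < α → reject H₀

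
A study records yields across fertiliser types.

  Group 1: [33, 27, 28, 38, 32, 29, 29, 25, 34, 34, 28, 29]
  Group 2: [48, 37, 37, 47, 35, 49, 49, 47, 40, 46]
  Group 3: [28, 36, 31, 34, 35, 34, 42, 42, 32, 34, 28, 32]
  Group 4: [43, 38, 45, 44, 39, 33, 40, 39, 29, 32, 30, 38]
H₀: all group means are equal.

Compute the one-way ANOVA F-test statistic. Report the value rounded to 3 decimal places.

Group means [30.50, 43.50, 34.00, 37.50], grand mean 36.065
SSB = Σnᵢ(x̄ᵢ−x̄)² = 1000.304; SSW = ΣΣ(x−x̄ᵢ)² = 972.500
MSB = 1000.304/3 = 333.4348; MSW = 972.500/42 = 23.1548
F = MSB/MSW = 14.4003
df = (3, 42)

test statistic = 14.400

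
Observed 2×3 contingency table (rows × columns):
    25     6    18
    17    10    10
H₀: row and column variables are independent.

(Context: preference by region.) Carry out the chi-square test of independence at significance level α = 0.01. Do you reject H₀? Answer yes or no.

Row totals [49, 37], col totals [42, 16, 28], n=86
χ² = (25−23.93)²/23.93 + (6−9.12)²/9.12 + (18−15.95)²/15.95 + (17−18.07)²/18.07 + (10−6.88)²/6.88 + (10−12.05)²/12.05 = 3.1974
df = 2
p-value (upper-tail) = 0.20216
At α=0.01: p ≥ α → fail to reject H₀

reject H₀: no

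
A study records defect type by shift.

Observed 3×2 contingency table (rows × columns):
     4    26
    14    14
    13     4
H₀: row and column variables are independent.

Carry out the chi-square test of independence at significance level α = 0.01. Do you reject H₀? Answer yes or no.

reject H₀: yes

Row totals [30, 28, 17], col totals [31, 44], n=75
χ² = (4−12.40)²/12.40 + (26−17.60)²/17.60 + (14−11.57)²/11.57 + (14−16.43)²/16.43 + (13−7.03)²/7.03 + (4−9.97)²/9.97 = 19.2222
df = 2
p-value (upper-tail) = 0.00007
At α=0.01: p < α → reject H₀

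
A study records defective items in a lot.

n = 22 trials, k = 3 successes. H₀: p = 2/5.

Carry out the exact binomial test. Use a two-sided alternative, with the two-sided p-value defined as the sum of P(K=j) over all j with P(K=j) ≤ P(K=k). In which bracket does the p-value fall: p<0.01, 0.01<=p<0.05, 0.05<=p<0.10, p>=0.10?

Exact binomial: n=22, k=3, p₀=2/5=0.4000
P(X=j) = C(n,j)·p₀^j·(1−p₀)^(n−j); p = Σ P(X=j) over j with P(X=j) ≤ P(X=3)
p-value (two-sided) = 0.01461
→ bracket: 0.01<=p<0.05

p-value bracket: 0.01<=p<0.05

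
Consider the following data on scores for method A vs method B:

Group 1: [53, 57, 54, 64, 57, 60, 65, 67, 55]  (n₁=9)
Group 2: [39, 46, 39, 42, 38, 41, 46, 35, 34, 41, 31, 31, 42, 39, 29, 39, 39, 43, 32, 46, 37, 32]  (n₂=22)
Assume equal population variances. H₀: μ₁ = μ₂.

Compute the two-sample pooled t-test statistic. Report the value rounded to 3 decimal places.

test statistic = 10.318

x̄₁=59.111, s₁=5.134, n₁=9
x̄₂=38.227, s₂=5.108, n₂=22
s_p² = [8·5.134² + 21·5.108²]/29 = 26.1639
SE = √(s_p²·(1/9+1/22)) = 2.0239
t = (59.111−38.227)/2.0239 = 10.3184
df = 29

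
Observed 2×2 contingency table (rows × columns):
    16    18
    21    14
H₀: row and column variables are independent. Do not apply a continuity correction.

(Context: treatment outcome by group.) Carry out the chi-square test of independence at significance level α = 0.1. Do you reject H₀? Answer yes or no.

reject H₀: no

Row totals [34, 35], col totals [37, 32], n=69
χ² = (16−18.23)²/18.23 + (18−15.77)²/15.77 + (21−18.77)²/18.77 + (14−16.23)²/16.23 = 1.1614
df = 1
p-value (upper-tail) = 0.28117
At α=0.1: p ≥ α → fail to reject H₀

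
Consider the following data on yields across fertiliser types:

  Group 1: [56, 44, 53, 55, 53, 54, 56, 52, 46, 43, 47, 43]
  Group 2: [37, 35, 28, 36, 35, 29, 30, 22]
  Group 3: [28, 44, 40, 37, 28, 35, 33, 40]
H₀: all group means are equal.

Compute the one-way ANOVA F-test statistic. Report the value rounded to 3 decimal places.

test statistic = 34.311

Group means [50.17, 31.50, 35.62], grand mean 40.679
SSB = Σnᵢ(x̄ᵢ−x̄)² = 1958.565; SSW = ΣΣ(x−x̄ᵢ)² = 713.542
MSB = 1958.565/2 = 979.2827; MSW = 713.542/25 = 28.5417
F = MSB/MSW = 34.3106
df = (2, 25)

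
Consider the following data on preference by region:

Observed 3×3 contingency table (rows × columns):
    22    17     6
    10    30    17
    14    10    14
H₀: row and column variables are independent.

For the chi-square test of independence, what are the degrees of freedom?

degrees of freedom = 4

df = (r−1)(c−1) = (3−1)·(3−1) = 4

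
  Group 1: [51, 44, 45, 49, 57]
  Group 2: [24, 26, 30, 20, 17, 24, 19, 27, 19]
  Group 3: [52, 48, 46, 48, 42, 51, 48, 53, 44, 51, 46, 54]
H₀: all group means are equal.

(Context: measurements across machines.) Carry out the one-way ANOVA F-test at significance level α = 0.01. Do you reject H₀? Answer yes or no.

reject H₀: yes

Group means [49.20, 22.89, 48.58], grand mean 39.808
SSB = Σnᵢ(x̄ᵢ−x̄)² = 3941.433; SSW = ΣΣ(x−x̄ᵢ)² = 412.606
MSB = 3941.433/2 = 1970.7165; MSW = 412.606/23 = 17.9394
F = MSB/MSW = 109.8543
df = (2, 23)
p-value (upper-tail) = 0.00000
At α=0.01: p < α → reject H₀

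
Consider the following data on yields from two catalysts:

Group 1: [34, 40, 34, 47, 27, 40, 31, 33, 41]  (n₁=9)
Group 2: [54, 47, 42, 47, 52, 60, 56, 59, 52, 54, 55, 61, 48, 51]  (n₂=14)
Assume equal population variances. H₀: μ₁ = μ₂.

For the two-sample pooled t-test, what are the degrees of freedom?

degrees of freedom = 21

df = n₁ + n₂ − 2 = 9 + 14 − 2 = 21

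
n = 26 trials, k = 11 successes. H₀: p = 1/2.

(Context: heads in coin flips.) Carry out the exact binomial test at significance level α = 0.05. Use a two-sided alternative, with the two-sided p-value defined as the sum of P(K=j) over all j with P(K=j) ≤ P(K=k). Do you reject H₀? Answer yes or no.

reject H₀: no

Exact binomial: n=26, k=11, p₀=1/2=0.5000
P(X=j) = C(n,j)·p₀^j·(1−p₀)^(n−j); p = Σ P(X=j) over j with P(X=j) ≤ P(X=11)
p-value (two-sided) = 0.55720
At α=0.05: p ≥ α → fail to reject H₀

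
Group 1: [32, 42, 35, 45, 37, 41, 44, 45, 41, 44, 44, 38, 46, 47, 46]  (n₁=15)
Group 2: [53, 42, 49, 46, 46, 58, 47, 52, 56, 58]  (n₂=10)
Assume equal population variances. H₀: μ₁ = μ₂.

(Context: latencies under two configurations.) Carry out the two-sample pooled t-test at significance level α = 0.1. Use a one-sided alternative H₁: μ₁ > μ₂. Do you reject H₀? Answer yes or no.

x̄₁=41.800, s₁=4.459, n₁=15
x̄₂=50.700, s₂=5.559, n₂=10
s_p² = [14·4.459² + 9·5.559²]/23 = 24.1957
SE = √(s_p²·(1/15+1/10)) = 2.0081
t = (41.800−50.700)/2.0081 = -4.4320
df = 23
p-value (one-sided, H₁ greater) = 0.99990
At α=0.1: p ≥ α → fail to reject H₀

reject H₀: no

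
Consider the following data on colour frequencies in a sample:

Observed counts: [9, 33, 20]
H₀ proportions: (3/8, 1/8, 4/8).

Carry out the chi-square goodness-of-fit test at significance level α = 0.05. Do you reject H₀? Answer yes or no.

reject H₀: yes

n = 62; E_i = n·p_i = [23.25, 7.75, 31.00]
χ² = (9−23.25)²/23.25 + (33−7.75)²/7.75 + (20−31.00)²/31.00 = 94.9032
df = 2
p-value (upper-tail) = 0.00000
At α=0.05: p < α → reject H₀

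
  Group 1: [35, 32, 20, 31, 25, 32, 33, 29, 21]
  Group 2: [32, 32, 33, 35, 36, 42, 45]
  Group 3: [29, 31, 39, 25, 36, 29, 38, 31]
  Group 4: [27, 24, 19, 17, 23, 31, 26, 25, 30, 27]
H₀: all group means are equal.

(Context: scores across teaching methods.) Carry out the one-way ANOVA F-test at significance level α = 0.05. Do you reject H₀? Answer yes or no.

Group means [28.67, 36.43, 32.25, 24.90], grand mean 30.000
SSB = Σnᵢ(x̄ᵢ−x̄)² = 605.886; SSW = ΣΣ(x−x̄ᵢ)² = 736.114
MSB = 605.886/3 = 201.9619; MSW = 736.114/30 = 24.5371
F = MSB/MSW = 8.2309
df = (3, 30)
p-value (upper-tail) = 0.00038
At α=0.05: p < α → reject H₀

reject H₀: yes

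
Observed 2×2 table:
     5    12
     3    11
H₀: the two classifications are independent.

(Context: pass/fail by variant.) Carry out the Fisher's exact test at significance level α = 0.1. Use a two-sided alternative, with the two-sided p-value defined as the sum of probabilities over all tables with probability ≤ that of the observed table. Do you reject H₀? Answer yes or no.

Margins: r₁=17, r₂=14, c₁=8, c₂=23, n=31
p_obs = C(17,5)·C(14,3)/C(31,8); sum pmf over tables with pmf ≤ p_obs
p-value (two-sided) = 0.69800
At α=0.1: p ≥ α → fail to reject H₀

reject H₀: no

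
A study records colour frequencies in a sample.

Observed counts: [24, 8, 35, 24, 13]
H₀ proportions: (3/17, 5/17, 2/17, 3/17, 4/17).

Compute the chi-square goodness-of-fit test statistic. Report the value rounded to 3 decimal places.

test statistic = 67.888

n = 104; E_i = n·p_i = [18.35, 30.59, 12.24, 18.35, 24.47]
χ² = (24−18.35)²/18.35 + (8−30.59)²/30.59 + (35−12.24)²/12.24 + (24−18.35)²/18.35 + (13−24.47)²/24.47 = 67.8880
df = 4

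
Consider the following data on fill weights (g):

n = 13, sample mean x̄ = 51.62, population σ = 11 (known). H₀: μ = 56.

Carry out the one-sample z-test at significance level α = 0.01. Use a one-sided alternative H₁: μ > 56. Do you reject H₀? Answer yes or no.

SE = σ/√n = 11/√13 = 3.0509
z = (x̄−μ₀)/SE = (51.62−56)/3.0509 = -1.4357
p-value (one-sided, H₁ greater) = 0.92445
At α=0.01: p ≥ α → fail to reject H₀

reject H₀: no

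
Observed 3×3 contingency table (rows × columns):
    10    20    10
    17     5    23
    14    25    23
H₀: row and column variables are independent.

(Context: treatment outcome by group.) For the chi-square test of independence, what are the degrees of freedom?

degrees of freedom = 4

df = (r−1)(c−1) = (3−1)·(3−1) = 4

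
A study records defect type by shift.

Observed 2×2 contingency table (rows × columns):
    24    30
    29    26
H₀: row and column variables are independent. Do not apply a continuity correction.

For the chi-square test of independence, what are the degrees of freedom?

degrees of freedom = 1

df = (r−1)(c−1) = (2−1)·(2−1) = 1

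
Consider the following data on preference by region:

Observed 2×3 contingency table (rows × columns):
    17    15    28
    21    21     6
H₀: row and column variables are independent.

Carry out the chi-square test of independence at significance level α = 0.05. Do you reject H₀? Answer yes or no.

reject H₀: yes

Row totals [60, 48], col totals [38, 36, 34], n=108
χ² = (17−21.11)²/21.11 + (15−20.00)²/20.00 + (28−18.89)²/18.89 + (21−16.89)²/16.89 + (21−16.00)²/16.00 + (6−15.11)²/15.11 = 14.5021
df = 2
p-value (upper-tail) = 0.00071
At α=0.05: p < α → reject H₀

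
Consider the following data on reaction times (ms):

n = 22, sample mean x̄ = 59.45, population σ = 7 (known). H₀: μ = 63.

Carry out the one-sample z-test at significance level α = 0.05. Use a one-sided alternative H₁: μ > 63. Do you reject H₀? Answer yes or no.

SE = σ/√n = 7/√22 = 1.4924
z = (x̄−μ₀)/SE = (59.45−63)/1.4924 = -2.3787
p-value (one-sided, H₁ greater) = 0.99131
At α=0.05: p ≥ α → fail to reject H₀

reject H₀: no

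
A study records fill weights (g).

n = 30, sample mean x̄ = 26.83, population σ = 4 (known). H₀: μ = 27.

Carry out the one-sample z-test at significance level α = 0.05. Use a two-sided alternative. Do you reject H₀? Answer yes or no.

reject H₀: no

SE = σ/√n = 4/√30 = 0.7303
z = (x̄−μ₀)/SE = (26.83−27)/0.7303 = -0.2328
p-value (two-sided) = 0.81593
At α=0.05: p ≥ α → fail to reject H₀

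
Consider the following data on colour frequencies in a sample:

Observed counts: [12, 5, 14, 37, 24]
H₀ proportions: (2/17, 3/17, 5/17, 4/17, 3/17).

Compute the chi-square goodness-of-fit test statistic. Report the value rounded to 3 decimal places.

n = 92; E_i = n·p_i = [10.82, 16.24, 27.06, 21.65, 16.24]
χ² = (12−10.82)²/10.82 + (5−16.24)²/16.24 + (14−27.06)²/27.06 + (37−21.65)²/21.65 + (24−16.24)²/16.24 = 28.8078
df = 4

test statistic = 28.808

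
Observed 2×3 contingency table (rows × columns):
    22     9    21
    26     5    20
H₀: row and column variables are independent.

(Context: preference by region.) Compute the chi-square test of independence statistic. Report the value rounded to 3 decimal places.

test statistic = 1.491

Row totals [52, 51], col totals [48, 14, 41], n=103
χ² = (22−24.23)²/24.23 + (9−7.07)²/7.07 + (21−20.70)²/20.70 + (26−23.77)²/23.77 + (5−6.93)²/6.93 + (20−20.30)²/20.30 = 1.4910
df = 2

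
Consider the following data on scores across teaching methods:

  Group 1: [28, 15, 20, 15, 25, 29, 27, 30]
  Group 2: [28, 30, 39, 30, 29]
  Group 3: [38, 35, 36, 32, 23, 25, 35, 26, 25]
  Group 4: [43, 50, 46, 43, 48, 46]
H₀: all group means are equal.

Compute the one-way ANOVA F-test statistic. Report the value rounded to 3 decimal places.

test statistic = 21.754

Group means [23.62, 31.20, 30.56, 46.00], grand mean 32.000
SSB = Σnᵢ(x̄ᵢ−x̄)² = 1759.103; SSW = ΣΣ(x−x̄ᵢ)² = 646.897
MSB = 1759.103/3 = 586.3676; MSW = 646.897/24 = 26.9541
F = MSB/MSW = 21.7543
df = (3, 24)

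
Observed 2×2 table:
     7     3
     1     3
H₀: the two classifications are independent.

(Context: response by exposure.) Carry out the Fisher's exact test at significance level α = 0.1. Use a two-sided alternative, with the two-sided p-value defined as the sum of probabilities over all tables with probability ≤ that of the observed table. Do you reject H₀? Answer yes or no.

reject H₀: no

Margins: r₁=10, r₂=4, c₁=8, c₂=6, n=14
p_obs = C(10,7)·C(4,1)/C(14,8); sum pmf over tables with pmf ≤ p_obs
p-value (two-sided) = 0.24476
At α=0.1: p ≥ α → fail to reject H₀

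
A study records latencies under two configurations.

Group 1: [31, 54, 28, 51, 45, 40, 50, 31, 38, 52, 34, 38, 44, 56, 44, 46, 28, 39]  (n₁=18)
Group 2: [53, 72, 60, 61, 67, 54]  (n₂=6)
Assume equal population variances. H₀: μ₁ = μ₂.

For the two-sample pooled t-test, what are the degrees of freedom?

df = n₁ + n₂ − 2 = 18 + 6 − 2 = 22

degrees of freedom = 22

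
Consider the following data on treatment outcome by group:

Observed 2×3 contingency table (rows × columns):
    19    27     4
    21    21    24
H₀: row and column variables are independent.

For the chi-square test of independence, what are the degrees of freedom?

df = (r−1)(c−1) = (2−1)·(3−1) = 2

degrees of freedom = 2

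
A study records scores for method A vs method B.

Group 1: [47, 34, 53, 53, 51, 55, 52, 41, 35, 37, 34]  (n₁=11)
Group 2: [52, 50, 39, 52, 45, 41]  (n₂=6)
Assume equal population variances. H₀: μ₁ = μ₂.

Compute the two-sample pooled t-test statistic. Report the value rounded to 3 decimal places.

test statistic = -0.451

x̄₁=44.727, s₁=8.592, n₁=11
x̄₂=46.500, s₂=5.683, n₂=6
s_p² = [10·8.592² + 5·5.683²]/15 = 59.9788
SE = √(s_p²·(1/11+1/6)) = 3.9305
t = (44.727−46.500)/3.9305 = -0.4510
df = 15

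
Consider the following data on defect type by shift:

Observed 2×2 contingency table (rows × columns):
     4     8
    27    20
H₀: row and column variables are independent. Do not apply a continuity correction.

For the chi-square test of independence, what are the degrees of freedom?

df = (r−1)(c−1) = (2−1)·(2−1) = 1

degrees of freedom = 1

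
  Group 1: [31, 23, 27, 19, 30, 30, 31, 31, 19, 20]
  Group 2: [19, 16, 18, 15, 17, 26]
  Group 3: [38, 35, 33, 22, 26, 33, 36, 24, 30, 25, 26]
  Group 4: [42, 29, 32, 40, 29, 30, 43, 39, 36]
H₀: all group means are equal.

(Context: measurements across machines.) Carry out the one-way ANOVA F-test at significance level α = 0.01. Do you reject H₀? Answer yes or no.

reject H₀: yes

Group means [26.10, 18.50, 29.82, 35.56], grand mean 28.333
SSB = Σnᵢ(x̄ᵢ−x̄)² = 1123.741; SSW = ΣΣ(x−x̄ᵢ)² = 886.259
MSB = 1123.741/3 = 374.5805; MSW = 886.259/32 = 27.6956
F = MSB/MSW = 13.5249
df = (3, 32)
p-value (upper-tail) = 0.00001
At α=0.01: p < α → reject H₀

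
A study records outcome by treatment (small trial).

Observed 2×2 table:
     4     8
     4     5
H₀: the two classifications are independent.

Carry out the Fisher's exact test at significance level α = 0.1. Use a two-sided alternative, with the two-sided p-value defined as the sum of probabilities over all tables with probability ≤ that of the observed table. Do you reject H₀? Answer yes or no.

Margins: r₁=12, r₂=9, c₁=8, c₂=13, n=21
p_obs = C(12,4)·C(9,4)/C(21,8); sum pmf over tables with pmf ≤ p_obs
p-value (two-sided) = 0.67307
At α=0.1: p ≥ α → fail to reject H₀

reject H₀: no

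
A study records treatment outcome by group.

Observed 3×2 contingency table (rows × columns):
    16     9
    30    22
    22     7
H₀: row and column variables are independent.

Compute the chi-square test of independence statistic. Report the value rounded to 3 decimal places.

test statistic = 2.673

Row totals [25, 52, 29], col totals [68, 38], n=106
χ² = (16−16.04)²/16.04 + (9−8.96)²/8.96 + (30−33.36)²/33.36 + (22−18.64)²/18.64 + (22−18.60)²/18.60 + (7−10.40)²/10.40 = 2.6729
df = 2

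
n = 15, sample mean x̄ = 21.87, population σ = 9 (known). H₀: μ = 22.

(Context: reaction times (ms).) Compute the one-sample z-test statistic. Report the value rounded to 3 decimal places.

test statistic = -0.056

SE = σ/√n = 9/√15 = 2.3238
z = (x̄−μ₀)/SE = (21.87−22)/2.3238 = -0.0559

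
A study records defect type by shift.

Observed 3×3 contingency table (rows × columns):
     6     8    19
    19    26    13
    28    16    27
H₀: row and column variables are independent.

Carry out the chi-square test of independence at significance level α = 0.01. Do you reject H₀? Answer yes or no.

Row totals [33, 58, 71], col totals [53, 50, 59], n=162
χ² = (6−10.80)²/10.80 + (8−10.19)²/10.19 + (19−12.02)²/12.02 + (19−18.98)²/18.98 + (26−17.90)²/17.90 + (13−21.12)²/21.12 + (28−23.23)²/23.23 + (16−21.91)²/21.91 + (27−25.86)²/25.86 = 16.0696
df = 4
p-value (upper-tail) = 0.00293
At α=0.01: p < α → reject H₀

reject H₀: yes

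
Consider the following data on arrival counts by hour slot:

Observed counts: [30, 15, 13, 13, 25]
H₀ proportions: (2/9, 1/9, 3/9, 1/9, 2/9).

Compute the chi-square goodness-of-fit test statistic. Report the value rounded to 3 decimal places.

test statistic = 17.703

n = 96; E_i = n·p_i = [21.33, 10.67, 32.00, 10.67, 21.33]
χ² = (30−21.33)²/21.33 + (15−10.67)²/10.67 + (13−32.00)²/32.00 + (13−10.67)²/10.67 + (25−21.33)²/21.33 = 17.7031
df = 4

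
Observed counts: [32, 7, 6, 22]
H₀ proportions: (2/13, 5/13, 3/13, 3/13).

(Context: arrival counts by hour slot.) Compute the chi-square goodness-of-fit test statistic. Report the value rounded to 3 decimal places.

test statistic = 67.877

n = 67; E_i = n·p_i = [10.31, 25.77, 15.46, 15.46]
χ² = (32−10.31)²/10.31 + (7−25.77)²/25.77 + (6−15.46)²/15.46 + (22−15.46)²/15.46 = 67.8766
df = 3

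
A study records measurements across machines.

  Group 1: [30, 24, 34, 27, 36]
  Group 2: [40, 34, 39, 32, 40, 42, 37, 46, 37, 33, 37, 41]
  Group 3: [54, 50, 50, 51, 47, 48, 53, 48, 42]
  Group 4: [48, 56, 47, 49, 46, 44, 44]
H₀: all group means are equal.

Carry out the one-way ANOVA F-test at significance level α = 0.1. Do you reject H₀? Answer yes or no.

Group means [30.20, 38.17, 49.22, 47.71], grand mean 42.000
SSB = Σnᵢ(x̄ᵢ−x̄)² = 1570.549; SSW = ΣΣ(x−x̄ᵢ)² = 477.451
MSB = 1570.549/3 = 523.5164; MSW = 477.451/29 = 16.4638
F = MSB/MSW = 31.7980
df = (3, 29)
p-value (upper-tail) = 0.00000
At α=0.1: p < α → reject H₀

reject H₀: yes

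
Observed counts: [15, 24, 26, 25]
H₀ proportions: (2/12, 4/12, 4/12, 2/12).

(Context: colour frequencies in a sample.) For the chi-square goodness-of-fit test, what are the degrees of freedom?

degrees of freedom = 3

df = k − 1 = 4 − 1 = 3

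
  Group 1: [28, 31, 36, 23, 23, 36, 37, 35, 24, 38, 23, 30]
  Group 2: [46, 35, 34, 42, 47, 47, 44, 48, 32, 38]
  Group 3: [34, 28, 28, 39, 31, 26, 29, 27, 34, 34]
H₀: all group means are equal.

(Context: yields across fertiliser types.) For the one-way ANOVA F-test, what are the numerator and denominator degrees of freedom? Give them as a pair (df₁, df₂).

degrees of freedom = [2, 29]

k = 3 groups, N = 32 total
df = (k−1, N−k) = (3−1, 32−3) = (2, 29)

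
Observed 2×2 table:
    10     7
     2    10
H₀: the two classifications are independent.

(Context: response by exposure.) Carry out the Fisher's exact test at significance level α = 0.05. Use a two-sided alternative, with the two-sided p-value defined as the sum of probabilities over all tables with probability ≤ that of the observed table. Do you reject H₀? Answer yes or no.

Margins: r₁=17, r₂=12, c₁=12, c₂=17, n=29
p_obs = C(17,10)·C(12,2)/C(29,12); sum pmf over tables with pmf ≤ p_obs
p-value (two-sided) = 0.05348
At α=0.05: p ≥ α → fail to reject H₀

reject H₀: no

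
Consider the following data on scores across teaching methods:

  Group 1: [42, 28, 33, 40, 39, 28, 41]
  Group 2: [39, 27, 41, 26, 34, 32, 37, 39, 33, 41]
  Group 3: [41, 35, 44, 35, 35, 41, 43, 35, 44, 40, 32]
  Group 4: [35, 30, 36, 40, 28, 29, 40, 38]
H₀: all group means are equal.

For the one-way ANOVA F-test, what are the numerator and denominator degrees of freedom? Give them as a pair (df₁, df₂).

degrees of freedom = [3, 32]

k = 4 groups, N = 36 total
df = (k−1, N−k) = (4−1, 36−4) = (3, 32)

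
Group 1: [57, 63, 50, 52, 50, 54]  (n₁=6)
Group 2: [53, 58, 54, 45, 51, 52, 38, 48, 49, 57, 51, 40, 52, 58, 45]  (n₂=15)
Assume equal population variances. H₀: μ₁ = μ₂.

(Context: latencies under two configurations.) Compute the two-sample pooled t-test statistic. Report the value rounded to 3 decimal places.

x̄₁=54.333, s₁=5.007, n₁=6
x̄₂=50.067, s₂=6.041, n₂=15
s_p² = [5·5.007² + 14·6.041²]/19 = 33.4877
SE = √(s_p²·(1/6+1/15)) = 2.7953
t = (54.333−50.067)/2.7953 = 1.5264
df = 19

test statistic = 1.526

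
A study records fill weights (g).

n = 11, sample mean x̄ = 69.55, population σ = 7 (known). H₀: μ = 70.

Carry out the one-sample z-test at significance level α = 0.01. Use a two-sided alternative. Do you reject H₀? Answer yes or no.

SE = σ/√n = 7/√11 = 2.1106
z = (x̄−μ₀)/SE = (69.55−70)/2.1106 = -0.2132
p-value (two-sided) = 0.83116
At α=0.01: p ≥ α → fail to reject H₀

reject H₀: no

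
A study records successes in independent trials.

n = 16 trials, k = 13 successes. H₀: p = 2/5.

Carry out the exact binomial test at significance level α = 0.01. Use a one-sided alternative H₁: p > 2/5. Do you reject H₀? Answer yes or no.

Exact binomial: n=16, k=13, p₀=2/5=0.4000
P(X≥13) from Σ C(n,i)·p₀^i·(1−p₀)^(n−i)
p-value (one-sided, H₁ greater) = 0.00094
At α=0.01: p < α → reject H₀

reject H₀: yes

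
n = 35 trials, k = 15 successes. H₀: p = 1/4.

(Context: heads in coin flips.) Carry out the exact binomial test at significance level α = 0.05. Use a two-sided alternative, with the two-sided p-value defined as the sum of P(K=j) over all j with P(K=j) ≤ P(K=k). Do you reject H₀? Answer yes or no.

reject H₀: yes

Exact binomial: n=35, k=15, p₀=1/4=0.2500
P(X=j) = C(n,j)·p₀^j·(1−p₀)^(n−j); p = Σ P(X=j) over j with P(X=j) ≤ P(X=15)
p-value (two-sided) = 0.01911
At α=0.05: p < α → reject H₀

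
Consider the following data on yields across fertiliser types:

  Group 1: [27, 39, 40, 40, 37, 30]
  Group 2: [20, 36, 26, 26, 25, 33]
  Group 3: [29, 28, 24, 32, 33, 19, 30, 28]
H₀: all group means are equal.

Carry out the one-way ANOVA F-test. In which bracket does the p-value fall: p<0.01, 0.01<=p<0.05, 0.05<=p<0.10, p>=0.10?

Group means [35.50, 27.67, 27.88], grand mean 30.100
SSB = Σnᵢ(x̄ᵢ−x̄)² = 250.092; SSW = ΣΣ(x−x̄ᵢ)² = 469.708
MSB = 250.092/2 = 125.0458; MSW = 469.708/17 = 27.6299
F = MSB/MSW = 4.5257
df = (2, 17)
p-value (upper-tail) = 0.02656
→ bracket: 0.01<=p<0.05

p-value bracket: 0.01<=p<0.05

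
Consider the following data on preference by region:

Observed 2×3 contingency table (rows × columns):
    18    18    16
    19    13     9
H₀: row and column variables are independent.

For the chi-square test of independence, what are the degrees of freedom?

degrees of freedom = 2

df = (r−1)(c−1) = (2−1)·(3−1) = 2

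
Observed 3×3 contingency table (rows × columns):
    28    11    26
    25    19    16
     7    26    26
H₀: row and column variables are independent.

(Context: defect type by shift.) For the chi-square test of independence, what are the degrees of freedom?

df = (r−1)(c−1) = (3−1)·(3−1) = 4

degrees of freedom = 4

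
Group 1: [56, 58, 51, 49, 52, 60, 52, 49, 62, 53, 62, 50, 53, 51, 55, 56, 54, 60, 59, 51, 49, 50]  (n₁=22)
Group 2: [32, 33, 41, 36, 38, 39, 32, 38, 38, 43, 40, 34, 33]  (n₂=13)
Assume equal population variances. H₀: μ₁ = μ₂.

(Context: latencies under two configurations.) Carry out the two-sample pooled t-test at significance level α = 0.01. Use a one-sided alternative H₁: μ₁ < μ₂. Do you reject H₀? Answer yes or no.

x̄₁=54.182, s₁=4.328, n₁=22
x̄₂=36.692, s₂=3.637, n₂=13
s_p² = [21·4.328² + 12·3.637²]/33 = 16.7285
SE = √(s_p²·(1/22+1/13)) = 1.4308
t = (54.182−36.692)/1.4308 = 12.2236
df = 33
p-value (one-sided, H₁ less) = 1.00000
At α=0.01: p ≥ α → fail to reject H₀

reject H₀: no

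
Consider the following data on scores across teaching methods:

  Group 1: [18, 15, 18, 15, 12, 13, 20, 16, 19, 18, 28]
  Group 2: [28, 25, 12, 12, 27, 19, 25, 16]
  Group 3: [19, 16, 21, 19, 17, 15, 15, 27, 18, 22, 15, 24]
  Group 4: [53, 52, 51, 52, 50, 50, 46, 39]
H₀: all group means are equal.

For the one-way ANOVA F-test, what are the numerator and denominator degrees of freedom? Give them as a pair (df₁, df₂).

degrees of freedom = [3, 35]

k = 4 groups, N = 39 total
df = (k−1, N−k) = (4−1, 39−4) = (3, 35)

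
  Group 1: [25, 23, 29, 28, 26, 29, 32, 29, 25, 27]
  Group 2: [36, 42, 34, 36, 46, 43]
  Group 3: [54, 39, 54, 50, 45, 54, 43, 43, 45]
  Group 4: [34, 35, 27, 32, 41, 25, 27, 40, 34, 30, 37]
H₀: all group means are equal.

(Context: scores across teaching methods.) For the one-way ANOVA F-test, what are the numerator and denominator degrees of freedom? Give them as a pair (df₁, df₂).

k = 4 groups, N = 36 total
df = (k−1, N−k) = (4−1, 36−4) = (3, 32)

degrees of freedom = [3, 32]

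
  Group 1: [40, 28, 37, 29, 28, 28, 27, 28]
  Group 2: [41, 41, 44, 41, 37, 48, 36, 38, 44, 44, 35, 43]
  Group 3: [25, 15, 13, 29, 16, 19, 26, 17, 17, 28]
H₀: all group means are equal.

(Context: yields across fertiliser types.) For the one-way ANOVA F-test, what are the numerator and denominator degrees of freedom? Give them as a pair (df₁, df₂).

degrees of freedom = [2, 27]

k = 3 groups, N = 30 total
df = (k−1, N−k) = (3−1, 30−3) = (2, 27)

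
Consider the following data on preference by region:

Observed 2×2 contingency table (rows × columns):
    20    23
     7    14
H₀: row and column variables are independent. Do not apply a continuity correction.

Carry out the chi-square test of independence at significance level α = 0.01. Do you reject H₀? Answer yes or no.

Row totals [43, 21], col totals [27, 37], n=64
χ² = (20−18.14)²/18.14 + (23−24.86)²/24.86 + (7−8.86)²/8.86 + (14−12.14)²/12.14 = 1.0047
df = 1
p-value (upper-tail) = 0.31618
At α=0.01: p ≥ α → fail to reject H₀

reject H₀: no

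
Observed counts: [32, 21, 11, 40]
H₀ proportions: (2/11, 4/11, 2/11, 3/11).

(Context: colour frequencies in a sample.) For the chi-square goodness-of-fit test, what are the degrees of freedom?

df = k − 1 = 4 − 1 = 3

degrees of freedom = 3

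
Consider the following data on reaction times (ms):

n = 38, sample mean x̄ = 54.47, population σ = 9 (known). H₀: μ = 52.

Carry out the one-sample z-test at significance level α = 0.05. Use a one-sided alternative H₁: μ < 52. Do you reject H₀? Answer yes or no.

reject H₀: no

SE = σ/√n = 9/√38 = 1.4600
z = (x̄−μ₀)/SE = (54.47−52)/1.4600 = 1.6918
p-value (one-sided, H₁ less) = 0.95466
At α=0.05: p ≥ α → fail to reject H₀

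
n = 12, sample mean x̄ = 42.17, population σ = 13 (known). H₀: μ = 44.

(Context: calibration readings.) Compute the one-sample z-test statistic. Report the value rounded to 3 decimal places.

test statistic = -0.488

SE = σ/√n = 13/√12 = 3.7528
z = (x̄−μ₀)/SE = (42.17−44)/3.7528 = -0.4876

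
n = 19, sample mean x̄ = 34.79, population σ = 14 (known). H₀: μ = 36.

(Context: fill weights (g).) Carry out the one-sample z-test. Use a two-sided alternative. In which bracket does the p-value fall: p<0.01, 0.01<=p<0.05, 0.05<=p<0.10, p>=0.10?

p-value bracket: p>=0.10

SE = σ/√n = 14/√19 = 3.2118
z = (x̄−μ₀)/SE = (34.79−36)/3.2118 = -0.3767
p-value (two-sided) = 0.70637
→ bracket: p>=0.10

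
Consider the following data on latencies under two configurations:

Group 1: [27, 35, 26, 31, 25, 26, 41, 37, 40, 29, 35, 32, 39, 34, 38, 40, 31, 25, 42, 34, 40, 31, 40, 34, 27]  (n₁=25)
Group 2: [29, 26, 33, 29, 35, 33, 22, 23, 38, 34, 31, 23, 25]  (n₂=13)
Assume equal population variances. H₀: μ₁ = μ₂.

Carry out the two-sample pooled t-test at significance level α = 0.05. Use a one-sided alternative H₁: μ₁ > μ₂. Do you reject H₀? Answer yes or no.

x̄₁=33.560, s₁=5.583, n₁=25
x̄₂=29.308, s₂=5.186, n₂=13
s_p² = [24·5.583² + 12·5.186²]/36 = 29.7480
SE = √(s_p²·(1/25+1/13)) = 1.8650
t = (33.560−29.308)/1.8650 = 2.2801
df = 36
p-value (one-sided, H₁ greater) = 0.01432
At α=0.05: p < α → reject H₀

reject H₀: yes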